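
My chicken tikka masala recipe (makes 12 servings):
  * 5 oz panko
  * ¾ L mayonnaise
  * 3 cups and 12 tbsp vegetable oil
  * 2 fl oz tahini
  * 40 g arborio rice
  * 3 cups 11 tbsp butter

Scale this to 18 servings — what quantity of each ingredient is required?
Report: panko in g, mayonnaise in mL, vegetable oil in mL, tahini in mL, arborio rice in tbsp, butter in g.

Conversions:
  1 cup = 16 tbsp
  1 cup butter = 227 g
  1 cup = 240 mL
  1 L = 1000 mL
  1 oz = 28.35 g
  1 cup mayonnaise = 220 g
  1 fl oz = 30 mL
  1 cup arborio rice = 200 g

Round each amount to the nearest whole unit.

Scaling factor: 18/12 = 3/2 = 1.5.
panko: 5 oz × 3/2 × 28.35 g/oz ≈ 213 g
mayonnaise: 0.75 L × 3/2 × 1000 mL/L = 1125 mL
vegetable oil: (3 cup + 12 tbsp = 3.75 cup) × 3/2 × 240 mL/cup = 1350 mL
tahini: 2 fl oz × 3/2 × 30 mL/fl oz = 90 mL
arborio rice: 40 g × 3/2 ÷ 200 g/cup × 16 tbsp/cup ≈ 5 tbsp
butter: (3 cup + 11 tbsp = 3.6875 cup) × 3/2 × 227 g/cup ≈ 1256 g

panko: 213 g; mayonnaise: 1125 mL; vegetable oil: 1350 mL; tahini: 90 mL; arborio rice: 5 tbsp; butter: 1256 g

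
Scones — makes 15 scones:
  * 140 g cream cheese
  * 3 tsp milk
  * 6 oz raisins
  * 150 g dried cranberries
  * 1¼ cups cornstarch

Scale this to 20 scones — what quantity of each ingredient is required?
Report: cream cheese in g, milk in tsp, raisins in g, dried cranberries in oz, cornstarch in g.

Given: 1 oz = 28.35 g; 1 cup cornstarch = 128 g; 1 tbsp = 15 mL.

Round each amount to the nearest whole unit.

cream cheese: 187 g; milk: 4 tsp; raisins: 227 g; dried cranberries: 7 oz; cornstarch: 213 g

Scaling factor: 20/15 = 4/3.
cream cheese: 140 g × 4/3 ≈ 187 g
milk: 3 tsp × 4/3 = 4 tsp
raisins: 6 oz × 4/3 × 28.35 g/oz ≈ 227 g
dried cranberries: 150 g × 4/3 ÷ 28.35 g/oz ≈ 7 oz
cornstarch: 1.25 cup × 4/3 × 128 g/cup ≈ 213 g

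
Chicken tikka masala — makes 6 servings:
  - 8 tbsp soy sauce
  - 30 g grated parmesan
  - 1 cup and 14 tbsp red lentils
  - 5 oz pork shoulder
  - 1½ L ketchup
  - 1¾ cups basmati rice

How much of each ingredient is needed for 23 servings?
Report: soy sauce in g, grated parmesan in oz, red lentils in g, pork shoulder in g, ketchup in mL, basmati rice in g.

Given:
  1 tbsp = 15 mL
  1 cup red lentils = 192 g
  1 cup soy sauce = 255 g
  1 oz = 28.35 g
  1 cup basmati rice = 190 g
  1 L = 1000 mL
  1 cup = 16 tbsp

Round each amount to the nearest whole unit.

soy sauce: 489 g; grated parmesan: 4 oz; red lentils: 1380 g; pork shoulder: 543 g; ketchup: 5750 mL; basmati rice: 1275 g

Scaling factor: 23/6.
soy sauce: 8 tbsp × 23/6 ÷ 16 tbsp/cup × 255 g/cup ≈ 489 g
grated parmesan: 30 g × 23/6 ÷ 28.35 g/oz ≈ 4 oz
red lentils: (1 cup + 14 tbsp = 1.875 cup) × 23/6 × 192 g/cup = 1380 g
pork shoulder: 5 oz × 23/6 × 28.35 g/oz ≈ 543 g
ketchup: 1.5 L × 23/6 × 1000 mL/L = 5750 mL
basmati rice: 1.75 cup × 23/6 × 190 g/cup ≈ 1275 g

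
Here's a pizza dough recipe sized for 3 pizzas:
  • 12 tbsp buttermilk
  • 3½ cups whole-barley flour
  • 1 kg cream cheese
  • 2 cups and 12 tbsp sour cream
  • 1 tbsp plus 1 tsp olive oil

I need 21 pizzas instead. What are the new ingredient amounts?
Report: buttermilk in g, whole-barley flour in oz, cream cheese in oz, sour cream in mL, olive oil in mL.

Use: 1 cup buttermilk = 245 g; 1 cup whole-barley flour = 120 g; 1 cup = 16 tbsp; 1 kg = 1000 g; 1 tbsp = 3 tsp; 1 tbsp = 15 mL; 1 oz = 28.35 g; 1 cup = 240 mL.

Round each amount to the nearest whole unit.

Scaling factor: 21/3 = 7.
buttermilk: 12 tbsp × 7 ÷ 16 tbsp/cup × 245 g/cup ≈ 1286 g
whole-barley flour: 3.5 cup × 7 × 120 g/cup ÷ 28.35 g/oz ≈ 104 oz
cream cheese: 1 kg × 7 × 1000 g/kg ÷ 28.35 g/oz ≈ 247 oz
sour cream: (2 cup + 12 tbsp = 2.75 cup) × 7 × 240 mL/cup = 4620 mL
olive oil: (1 tbsp + 1 tsp = 4/3 tbsp) × 7 × 15 mL/tbsp = 140 mL

buttermilk: 1286 g; whole-barley flour: 104 oz; cream cheese: 247 oz; sour cream: 4620 mL; olive oil: 140 mL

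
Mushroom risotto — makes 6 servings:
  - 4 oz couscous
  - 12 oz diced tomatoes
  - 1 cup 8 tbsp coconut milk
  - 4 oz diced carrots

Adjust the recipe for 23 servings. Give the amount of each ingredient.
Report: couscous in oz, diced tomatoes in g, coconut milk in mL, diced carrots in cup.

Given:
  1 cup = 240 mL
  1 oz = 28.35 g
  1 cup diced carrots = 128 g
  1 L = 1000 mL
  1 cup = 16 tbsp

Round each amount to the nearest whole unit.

couscous: 15 oz; diced tomatoes: 1304 g; coconut milk: 1380 mL; diced carrots: 3 cup

Scaling factor: 23/6.
couscous: 4 oz × 23/6 ≈ 15 oz
diced tomatoes: 12 oz × 23/6 × 28.35 g/oz ≈ 1304 g
coconut milk: (1 cup + 8 tbsp = 1.5 cup) × 23/6 × 240 mL/cup = 1380 mL
diced carrots: 4 oz × 23/6 × 28.35 g/oz ÷ 128 g/cup ≈ 3 cup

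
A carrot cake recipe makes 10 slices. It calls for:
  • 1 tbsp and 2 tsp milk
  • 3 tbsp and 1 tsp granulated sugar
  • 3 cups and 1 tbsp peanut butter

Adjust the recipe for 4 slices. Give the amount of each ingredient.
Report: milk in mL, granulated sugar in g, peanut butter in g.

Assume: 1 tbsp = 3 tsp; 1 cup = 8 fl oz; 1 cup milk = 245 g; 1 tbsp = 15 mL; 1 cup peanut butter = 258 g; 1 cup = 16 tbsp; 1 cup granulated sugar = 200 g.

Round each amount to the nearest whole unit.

Scaling factor: 4/10 = 2/5 = 0.4.
milk: (1 tbsp + 2 tsp = 5/3 tbsp) × 2/5 × 15 mL/tbsp = 10 mL
granulated sugar: (3 tbsp + 1 tsp = 10/3 tbsp) × 2/5 ÷ 16 tbsp/cup × 200 g/cup ≈ 17 g
peanut butter: (3 cup + 1 tbsp = 3.0625 cup) × 2/5 × 258 g/cup ≈ 316 g

milk: 10 mL; granulated sugar: 17 g; peanut butter: 316 g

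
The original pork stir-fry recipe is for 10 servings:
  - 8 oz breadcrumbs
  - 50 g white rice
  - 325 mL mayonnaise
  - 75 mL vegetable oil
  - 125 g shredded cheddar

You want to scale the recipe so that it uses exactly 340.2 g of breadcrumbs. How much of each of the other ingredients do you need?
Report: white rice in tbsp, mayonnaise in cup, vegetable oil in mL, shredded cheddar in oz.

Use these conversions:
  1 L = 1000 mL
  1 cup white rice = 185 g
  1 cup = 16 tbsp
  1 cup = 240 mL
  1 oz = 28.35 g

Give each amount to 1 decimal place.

The original recipe has 226.8 g of breadcrumbs, so the scaling factor is 340.2 ÷ 226.8 = 3/2 = 1.5.
white rice: 50 g × 3/2 ÷ 185 g/cup × 16 tbsp/cup ≈ 6.5 tbsp
mayonnaise: 325 mL × 3/2 ÷ 240 mL/cup ≈ 2.0 cup
vegetable oil: 75 mL × 3/2 = 112.5 mL
shredded cheddar: 125 g × 3/2 ÷ 28.35 g/oz ≈ 6.6 oz

white rice: 6.5 tbsp; mayonnaise: 2.0 cup; vegetable oil: 112.5 mL; shredded cheddar: 6.6 oz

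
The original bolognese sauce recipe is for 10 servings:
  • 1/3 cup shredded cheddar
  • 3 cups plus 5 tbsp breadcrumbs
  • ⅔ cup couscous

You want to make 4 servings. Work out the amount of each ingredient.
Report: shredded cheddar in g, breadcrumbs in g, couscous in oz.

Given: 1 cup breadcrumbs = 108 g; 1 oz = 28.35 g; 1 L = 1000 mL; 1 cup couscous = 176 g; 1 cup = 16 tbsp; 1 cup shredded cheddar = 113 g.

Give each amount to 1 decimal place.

shredded cheddar: 15.1 g; breadcrumbs: 143.1 g; couscous: 1.7 oz

Scaling factor: 4/10 = 2/5 = 0.4.
shredded cheddar: 1/3 cup × 2/5 × 113 g/cup ≈ 15.1 g
breadcrumbs: (3 cup + 5 tbsp = 3.3125 cup) × 2/5 × 108 g/cup = 143.1 g
couscous: 2/3 cup × 2/5 × 176 g/cup ÷ 28.35 g/oz ≈ 1.7 oz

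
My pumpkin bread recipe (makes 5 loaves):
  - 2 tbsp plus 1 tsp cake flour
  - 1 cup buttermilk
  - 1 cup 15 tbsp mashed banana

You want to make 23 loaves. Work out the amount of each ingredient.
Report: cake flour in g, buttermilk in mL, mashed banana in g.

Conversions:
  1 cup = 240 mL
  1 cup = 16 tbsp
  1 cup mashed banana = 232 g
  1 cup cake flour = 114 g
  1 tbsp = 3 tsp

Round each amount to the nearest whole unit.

cake flour: 76 g; buttermilk: 1104 mL; mashed banana: 2068 g

Scaling factor: 23/5 = 4.6.
cake flour: (2 tbsp + 1 tsp = 7/3 tbsp) × 23/5 ÷ 16 tbsp/cup × 114 g/cup ≈ 76 g
buttermilk: 1 cup × 23/5 × 240 mL/cup = 1104 mL
mashed banana: (1 cup + 15 tbsp = 1.9375 cup) × 23/5 × 232 g/cup ≈ 2068 g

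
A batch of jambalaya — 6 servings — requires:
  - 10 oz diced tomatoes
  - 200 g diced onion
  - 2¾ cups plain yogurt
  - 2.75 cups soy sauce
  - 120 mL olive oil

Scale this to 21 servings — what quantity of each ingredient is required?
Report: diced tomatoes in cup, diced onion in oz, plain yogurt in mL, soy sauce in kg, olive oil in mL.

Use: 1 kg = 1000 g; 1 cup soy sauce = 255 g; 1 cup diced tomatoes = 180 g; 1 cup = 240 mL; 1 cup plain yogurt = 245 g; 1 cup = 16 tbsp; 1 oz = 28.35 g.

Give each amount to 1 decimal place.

diced tomatoes: 5.5 cup; diced onion: 24.7 oz; plain yogurt: 2310.0 mL; soy sauce: 2.5 kg; olive oil: 420.0 mL

Scaling factor: 21/6 = 7/2 = 3.5.
diced tomatoes: 10 oz × 7/2 × 28.35 g/oz ÷ 180 g/cup ≈ 5.5 cup
diced onion: 200 g × 7/2 ÷ 28.35 g/oz ≈ 24.7 oz
plain yogurt: 2.75 cup × 7/2 × 240 mL/cup = 2310.0 mL
soy sauce: 2.75 cup × 7/2 × 255 g/cup ÷ 1000 g/kg ≈ 2.5 kg
olive oil: 120 mL × 7/2 = 420.0 mL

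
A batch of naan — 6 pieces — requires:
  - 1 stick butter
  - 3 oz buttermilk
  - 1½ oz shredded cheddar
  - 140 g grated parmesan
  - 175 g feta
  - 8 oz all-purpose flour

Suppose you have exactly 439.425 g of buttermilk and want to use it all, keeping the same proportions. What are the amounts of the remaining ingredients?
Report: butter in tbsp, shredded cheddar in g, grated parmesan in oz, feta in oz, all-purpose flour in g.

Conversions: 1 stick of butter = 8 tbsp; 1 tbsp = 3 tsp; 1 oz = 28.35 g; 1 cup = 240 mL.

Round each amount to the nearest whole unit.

butter: 41 tbsp; shredded cheddar: 220 g; grated parmesan: 26 oz; feta: 32 oz; all-purpose flour: 1172 g

The original recipe has 85.05 g of buttermilk, so the scaling factor is 439.425 ÷ 85.05 = 31/6.
butter: 1 stick × 31/6 × 8 tbsp/stick ≈ 41 tbsp
shredded cheddar: 1.5 oz × 31/6 × 28.35 g/oz ≈ 220 g
grated parmesan: 140 g × 31/6 ÷ 28.35 g/oz ≈ 26 oz
feta: 175 g × 31/6 ÷ 28.35 g/oz ≈ 32 oz
all-purpose flour: 8 oz × 31/6 × 28.35 g/oz ≈ 1172 g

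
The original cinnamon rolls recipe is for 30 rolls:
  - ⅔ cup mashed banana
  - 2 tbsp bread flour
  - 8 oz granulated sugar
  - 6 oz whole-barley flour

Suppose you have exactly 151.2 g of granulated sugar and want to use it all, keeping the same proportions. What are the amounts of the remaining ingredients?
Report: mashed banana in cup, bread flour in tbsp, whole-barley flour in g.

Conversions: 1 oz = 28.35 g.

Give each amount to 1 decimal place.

mashed banana: 0.4 cup; bread flour: 1.3 tbsp; whole-barley flour: 113.4 g

The original recipe has 226.8 g of granulated sugar, so the scaling factor is 151.2 ÷ 226.8 = 2/3.
mashed banana: 2/3 cup × 2/3 ≈ 0.4 cup
bread flour: 2 tbsp × 2/3 ≈ 1.3 tbsp
whole-barley flour: 6 oz × 2/3 × 28.35 g/oz = 113.4 g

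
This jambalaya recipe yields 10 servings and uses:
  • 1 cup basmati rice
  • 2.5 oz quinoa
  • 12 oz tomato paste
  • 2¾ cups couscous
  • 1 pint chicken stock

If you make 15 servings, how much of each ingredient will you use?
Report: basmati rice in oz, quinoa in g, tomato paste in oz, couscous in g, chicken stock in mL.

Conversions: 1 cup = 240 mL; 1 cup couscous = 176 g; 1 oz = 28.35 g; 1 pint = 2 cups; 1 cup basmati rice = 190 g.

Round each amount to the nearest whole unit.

Scaling factor: 15/10 = 3/2 = 1.5.
basmati rice: 1 cup × 3/2 × 190 g/cup ÷ 28.35 g/oz ≈ 10 oz
quinoa: 2.5 oz × 3/2 × 28.35 g/oz ≈ 106 g
tomato paste: 12 oz × 3/2 = 18 oz
couscous: 2.75 cup × 3/2 × 176 g/cup = 726 g
chicken stock: 1 pint × 3/2 × 2 cup/pint × 240 mL/cup = 720 mL

basmati rice: 10 oz; quinoa: 106 g; tomato paste: 18 oz; couscous: 726 g; chicken stock: 720 mL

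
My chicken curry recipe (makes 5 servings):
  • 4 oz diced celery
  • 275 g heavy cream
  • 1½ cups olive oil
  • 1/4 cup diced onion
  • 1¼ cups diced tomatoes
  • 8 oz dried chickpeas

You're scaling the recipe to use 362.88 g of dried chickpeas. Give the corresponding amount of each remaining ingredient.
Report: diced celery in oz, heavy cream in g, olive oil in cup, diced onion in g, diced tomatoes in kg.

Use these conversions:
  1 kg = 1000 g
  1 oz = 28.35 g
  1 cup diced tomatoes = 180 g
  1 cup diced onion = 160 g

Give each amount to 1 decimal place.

The original recipe has 226.8 g of dried chickpeas, so the scaling factor is 362.88 ÷ 226.8 = 8/5 = 1.6.
diced celery: 4 oz × 8/5 = 6.4 oz
heavy cream: 275 g × 8/5 = 440.0 g
olive oil: 1.5 cup × 8/5 = 2.4 cup
diced onion: 0.25 cup × 8/5 × 160 g/cup = 64.0 g
diced tomatoes: 1.25 cup × 8/5 × 180 g/cup ÷ 1000 g/kg ≈ 0.4 kg

diced celery: 6.4 oz; heavy cream: 440.0 g; olive oil: 2.4 cup; diced onion: 64.0 g; diced tomatoes: 0.4 kg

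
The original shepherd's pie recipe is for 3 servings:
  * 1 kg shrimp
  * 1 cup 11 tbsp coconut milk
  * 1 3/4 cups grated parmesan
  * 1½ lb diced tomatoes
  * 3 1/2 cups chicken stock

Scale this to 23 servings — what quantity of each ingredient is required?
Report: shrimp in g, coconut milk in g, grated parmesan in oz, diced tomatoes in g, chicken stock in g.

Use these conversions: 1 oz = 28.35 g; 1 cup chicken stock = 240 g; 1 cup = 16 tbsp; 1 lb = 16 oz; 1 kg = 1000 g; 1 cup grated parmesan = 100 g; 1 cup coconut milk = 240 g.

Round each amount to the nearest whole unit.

shrimp: 7667 g; coconut milk: 3105 g; grated parmesan: 47 oz; diced tomatoes: 5216 g; chicken stock: 6440 g

Scaling factor: 23/3.
shrimp: 1 kg × 23/3 × 1000 g/kg ≈ 7667 g
coconut milk: (1 cup + 11 tbsp = 1.6875 cup) × 23/3 × 240 g/cup = 3105 g
grated parmesan: 1.75 cup × 23/3 × 100 g/cup ÷ 28.35 g/oz ≈ 47 oz
diced tomatoes: 1.5 lb × 23/3 × 16 oz/lb × 28.35 g/oz ≈ 5216 g
chicken stock: 3.5 cup × 23/3 × 240 g/cup = 6440 g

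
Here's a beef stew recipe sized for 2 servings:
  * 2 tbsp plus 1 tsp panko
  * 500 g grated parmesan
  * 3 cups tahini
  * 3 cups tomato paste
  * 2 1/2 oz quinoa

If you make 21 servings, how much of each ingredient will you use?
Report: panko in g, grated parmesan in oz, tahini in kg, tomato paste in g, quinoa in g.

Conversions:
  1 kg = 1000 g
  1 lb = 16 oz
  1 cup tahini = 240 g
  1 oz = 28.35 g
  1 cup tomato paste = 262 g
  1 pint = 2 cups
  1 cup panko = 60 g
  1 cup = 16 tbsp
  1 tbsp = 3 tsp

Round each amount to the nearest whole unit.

panko: 92 g; grated parmesan: 185 oz; tahini: 8 kg; tomato paste: 8253 g; quinoa: 744 g

Scaling factor: 21/2 = 10.5.
panko: (2 tbsp + 1 tsp = 7/3 tbsp) × 21/2 ÷ 16 tbsp/cup × 60 g/cup ≈ 92 g
grated parmesan: 500 g × 21/2 ÷ 28.35 g/oz ≈ 185 oz
tahini: 3 cup × 21/2 × 240 g/cup ÷ 1000 g/kg ≈ 8 kg
tomato paste: 3 cup × 21/2 × 262 g/cup = 8253 g
quinoa: 2.5 oz × 21/2 × 28.35 g/oz ≈ 744 g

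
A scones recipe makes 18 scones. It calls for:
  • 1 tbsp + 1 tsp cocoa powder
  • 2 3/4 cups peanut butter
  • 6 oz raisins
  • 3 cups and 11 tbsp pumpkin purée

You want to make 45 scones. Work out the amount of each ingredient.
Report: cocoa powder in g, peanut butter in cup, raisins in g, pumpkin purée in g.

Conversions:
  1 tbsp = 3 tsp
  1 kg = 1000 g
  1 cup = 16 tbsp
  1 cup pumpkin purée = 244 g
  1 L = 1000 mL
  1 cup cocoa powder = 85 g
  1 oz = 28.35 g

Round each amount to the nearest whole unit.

cocoa powder: 18 g; peanut butter: 7 cup; raisins: 425 g; pumpkin purée: 2249 g

Scaling factor: 45/18 = 5/2 = 2.5.
cocoa powder: (1 tbsp + 1 tsp = 4/3 tbsp) × 5/2 ÷ 16 tbsp/cup × 85 g/cup ≈ 18 g
peanut butter: 2.75 cup × 5/2 ≈ 7 cup
raisins: 6 oz × 5/2 × 28.35 g/oz ≈ 425 g
pumpkin purée: (3 cup + 11 tbsp = 3.6875 cup) × 5/2 × 244 g/cup ≈ 2249 g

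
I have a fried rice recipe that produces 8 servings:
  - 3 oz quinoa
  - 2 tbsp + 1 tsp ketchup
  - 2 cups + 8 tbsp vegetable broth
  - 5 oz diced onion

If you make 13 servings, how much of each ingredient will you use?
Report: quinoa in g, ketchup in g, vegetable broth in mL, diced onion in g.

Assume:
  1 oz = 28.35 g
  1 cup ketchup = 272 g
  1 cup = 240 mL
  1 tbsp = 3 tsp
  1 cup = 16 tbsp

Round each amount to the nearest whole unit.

quinoa: 138 g; ketchup: 64 g; vegetable broth: 975 mL; diced onion: 230 g

Scaling factor: 13/8 = 1.625.
quinoa: 3 oz × 13/8 × 28.35 g/oz ≈ 138 g
ketchup: (2 tbsp + 1 tsp = 7/3 tbsp) × 13/8 ÷ 16 tbsp/cup × 272 g/cup ≈ 64 g
vegetable broth: (2 cup + 8 tbsp = 2.5 cup) × 13/8 × 240 mL/cup = 975 mL
diced onion: 5 oz × 13/8 × 28.35 g/oz ≈ 230 g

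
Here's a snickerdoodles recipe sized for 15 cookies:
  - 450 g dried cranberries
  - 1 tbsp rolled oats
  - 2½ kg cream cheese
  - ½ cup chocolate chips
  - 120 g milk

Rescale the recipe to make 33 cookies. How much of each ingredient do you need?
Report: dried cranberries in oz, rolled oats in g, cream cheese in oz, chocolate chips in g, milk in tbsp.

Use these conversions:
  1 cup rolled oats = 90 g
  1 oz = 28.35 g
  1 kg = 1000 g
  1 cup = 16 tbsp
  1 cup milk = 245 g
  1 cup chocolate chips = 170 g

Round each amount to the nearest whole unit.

Scaling factor: 33/15 = 11/5 = 2.2.
dried cranberries: 450 g × 11/5 ÷ 28.35 g/oz ≈ 35 oz
rolled oats: 1 tbsp × 11/5 ÷ 16 tbsp/cup × 90 g/cup ≈ 12 g
cream cheese: 2.5 kg × 11/5 × 1000 g/kg ÷ 28.35 g/oz ≈ 194 oz
chocolate chips: 0.5 cup × 11/5 × 170 g/cup = 187 g
milk: 120 g × 11/5 ÷ 245 g/cup × 16 tbsp/cup ≈ 17 tbsp

dried cranberries: 35 oz; rolled oats: 12 g; cream cheese: 194 oz; chocolate chips: 187 g; milk: 17 tbsp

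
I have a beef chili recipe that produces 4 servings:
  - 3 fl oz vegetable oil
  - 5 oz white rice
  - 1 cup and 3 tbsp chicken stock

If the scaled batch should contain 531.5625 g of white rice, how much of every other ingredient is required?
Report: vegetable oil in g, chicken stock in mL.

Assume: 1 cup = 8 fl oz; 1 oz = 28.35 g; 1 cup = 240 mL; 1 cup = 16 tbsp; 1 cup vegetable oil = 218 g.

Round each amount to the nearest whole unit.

vegetable oil: 307 g; chicken stock: 1069 mL

The original recipe has 141.75 g of white rice, so the scaling factor is 531.5625 ÷ 141.75 = 15/4 = 3.75.
vegetable oil: 3 fl oz × 15/4 ÷ 8 fl oz/cup × 218 g/cup ≈ 307 g
chicken stock: (1 cup + 3 tbsp = 1.1875 cup) × 15/4 × 240 mL/cup ≈ 1069 mL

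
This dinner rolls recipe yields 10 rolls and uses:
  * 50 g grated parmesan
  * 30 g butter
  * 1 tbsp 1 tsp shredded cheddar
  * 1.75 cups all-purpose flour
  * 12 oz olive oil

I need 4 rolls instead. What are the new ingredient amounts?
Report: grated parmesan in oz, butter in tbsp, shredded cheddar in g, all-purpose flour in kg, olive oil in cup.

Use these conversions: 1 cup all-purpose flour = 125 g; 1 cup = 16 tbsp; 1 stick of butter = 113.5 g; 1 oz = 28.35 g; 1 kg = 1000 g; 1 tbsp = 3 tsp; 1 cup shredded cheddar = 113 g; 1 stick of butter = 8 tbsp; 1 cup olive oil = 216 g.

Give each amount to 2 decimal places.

Scaling factor: 4/10 = 2/5 = 0.4.
grated parmesan: 50 g × 2/5 ÷ 28.35 g/oz ≈ 0.71 oz
butter: 30 g × 2/5 ÷ 113.5 g/stick × 8 tbsp/stick ≈ 0.85 tbsp
shredded cheddar: (1 tbsp + 1 tsp = 4/3 tbsp) × 2/5 ÷ 16 tbsp/cup × 113 g/cup ≈ 3.77 g
all-purpose flour: 1.75 cup × 2/5 × 125 g/cup ÷ 1000 g/kg ≈ 0.09 kg
olive oil: 12 oz × 2/5 × 28.35 g/oz ÷ 216 g/cup = 0.63 cup

grated parmesan: 0.71 oz; butter: 0.85 tbsp; shredded cheddar: 3.77 g; all-purpose flour: 0.09 kg; olive oil: 0.63 cup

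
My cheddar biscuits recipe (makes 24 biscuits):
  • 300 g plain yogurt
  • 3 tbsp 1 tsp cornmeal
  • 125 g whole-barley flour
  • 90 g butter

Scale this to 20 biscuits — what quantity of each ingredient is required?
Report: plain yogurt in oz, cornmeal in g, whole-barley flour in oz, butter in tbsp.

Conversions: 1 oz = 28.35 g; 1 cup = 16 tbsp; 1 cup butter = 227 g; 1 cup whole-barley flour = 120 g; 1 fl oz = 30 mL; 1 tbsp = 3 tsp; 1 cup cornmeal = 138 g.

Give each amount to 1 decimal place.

Scaling factor: 20/24 = 5/6.
plain yogurt: 300 g × 5/6 ÷ 28.35 g/oz ≈ 8.8 oz
cornmeal: (3 tbsp + 1 tsp = 10/3 tbsp) × 5/6 ÷ 16 tbsp/cup × 138 g/cup ≈ 24.0 g
whole-barley flour: 125 g × 5/6 ÷ 28.35 g/oz ≈ 3.7 oz
butter: 90 g × 5/6 ÷ 227 g/cup × 16 tbsp/cup ≈ 5.3 tbsp

plain yogurt: 8.8 oz; cornmeal: 24.0 g; whole-barley flour: 3.7 oz; butter: 5.3 tbsp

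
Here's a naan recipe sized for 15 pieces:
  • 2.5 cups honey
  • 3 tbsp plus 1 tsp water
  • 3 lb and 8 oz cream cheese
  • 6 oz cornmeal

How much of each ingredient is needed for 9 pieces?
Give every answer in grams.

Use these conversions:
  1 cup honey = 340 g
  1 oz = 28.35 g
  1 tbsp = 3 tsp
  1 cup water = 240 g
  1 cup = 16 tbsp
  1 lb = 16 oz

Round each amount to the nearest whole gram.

honey: 510 g; water: 30 g; cream cheese: 953 g; cornmeal: 102 g

Scaling factor: 9/15 = 3/5 = 0.6.
honey: 2.5 cup × 3/5 × 340 g/cup = 510 g
water: (3 tbsp + 1 tsp = 10/3 tbsp) × 3/5 ÷ 16 tbsp/cup × 240 g/cup = 30 g
cream cheese: (3 lb + 8 oz = 3.5 lb) × 3/5 × 16 oz/lb × 28.35 g/oz ≈ 953 g
cornmeal: 6 oz × 3/5 × 28.35 g/oz ≈ 102 g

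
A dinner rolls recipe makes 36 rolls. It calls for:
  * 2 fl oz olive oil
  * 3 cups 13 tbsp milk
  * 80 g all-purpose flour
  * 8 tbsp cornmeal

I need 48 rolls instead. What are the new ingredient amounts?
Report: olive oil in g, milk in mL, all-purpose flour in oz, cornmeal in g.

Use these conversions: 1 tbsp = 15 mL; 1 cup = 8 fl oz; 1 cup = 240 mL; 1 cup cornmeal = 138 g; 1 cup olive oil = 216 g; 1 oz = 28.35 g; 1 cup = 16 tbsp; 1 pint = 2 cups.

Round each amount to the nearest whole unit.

olive oil: 72 g; milk: 1220 mL; all-purpose flour: 4 oz; cornmeal: 92 g

Scaling factor: 48/36 = 4/3.
olive oil: 2 fl oz × 4/3 ÷ 8 fl oz/cup × 216 g/cup = 72 g
milk: (3 cup + 13 tbsp = 3.8125 cup) × 4/3 × 240 mL/cup = 1220 mL
all-purpose flour: 80 g × 4/3 ÷ 28.35 g/oz ≈ 4 oz
cornmeal: 8 tbsp × 4/3 ÷ 16 tbsp/cup × 138 g/cup = 92 g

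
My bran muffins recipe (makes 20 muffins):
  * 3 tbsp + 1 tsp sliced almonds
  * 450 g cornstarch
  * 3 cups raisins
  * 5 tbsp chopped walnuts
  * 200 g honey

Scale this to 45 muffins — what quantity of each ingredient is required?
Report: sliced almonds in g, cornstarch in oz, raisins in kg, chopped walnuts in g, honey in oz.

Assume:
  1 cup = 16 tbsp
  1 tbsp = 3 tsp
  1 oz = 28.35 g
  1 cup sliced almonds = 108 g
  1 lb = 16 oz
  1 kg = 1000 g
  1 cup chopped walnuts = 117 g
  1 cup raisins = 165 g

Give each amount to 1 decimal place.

Scaling factor: 45/20 = 9/4 = 2.25.
sliced almonds: (3 tbsp + 1 tsp = 10/3 tbsp) × 9/4 ÷ 16 tbsp/cup × 108 g/cup ≈ 50.6 g
cornstarch: 450 g × 9/4 ÷ 28.35 g/oz ≈ 35.7 oz
raisins: 3 cup × 9/4 × 165 g/cup ÷ 1000 g/kg ≈ 1.1 kg
chopped walnuts: 5 tbsp × 9/4 ÷ 16 tbsp/cup × 117 g/cup ≈ 82.3 g
honey: 200 g × 9/4 ÷ 28.35 g/oz ≈ 15.9 oz

sliced almonds: 50.6 g; cornstarch: 35.7 oz; raisins: 1.1 kg; chopped walnuts: 82.3 g; honey: 15.9 oz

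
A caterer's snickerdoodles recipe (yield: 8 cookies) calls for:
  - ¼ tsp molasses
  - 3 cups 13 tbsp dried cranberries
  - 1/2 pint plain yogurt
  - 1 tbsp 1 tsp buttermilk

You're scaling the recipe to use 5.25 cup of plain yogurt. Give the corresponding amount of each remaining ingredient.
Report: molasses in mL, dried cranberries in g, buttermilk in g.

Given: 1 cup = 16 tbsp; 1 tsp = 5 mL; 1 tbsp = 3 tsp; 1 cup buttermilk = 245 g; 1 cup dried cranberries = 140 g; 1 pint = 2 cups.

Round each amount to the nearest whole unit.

molasses: 7 mL; dried cranberries: 2802 g; buttermilk: 107 g

The original recipe has 1 cup of plain yogurt, so the scaling factor is 5.25 ÷ 1 = 21/4 = 5.25.
molasses: 0.25 tsp × 21/4 × 5 mL/tsp ≈ 7 mL
dried cranberries: (3 cup + 13 tbsp = 3.8125 cup) × 21/4 × 140 g/cup ≈ 2802 g
buttermilk: (1 tbsp + 1 tsp = 4/3 tbsp) × 21/4 ÷ 16 tbsp/cup × 245 g/cup ≈ 107 g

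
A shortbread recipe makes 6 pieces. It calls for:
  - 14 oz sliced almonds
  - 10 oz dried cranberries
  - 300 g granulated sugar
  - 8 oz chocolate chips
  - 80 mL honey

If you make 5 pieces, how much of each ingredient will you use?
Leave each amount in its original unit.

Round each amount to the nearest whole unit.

sliced almonds: 12 oz; dried cranberries: 8 oz; granulated sugar: 250 g; chocolate chips: 7 oz; honey: 67 mL

Scaling factor: 5/6.
sliced almonds: 14 oz × 5/6 ≈ 12 oz
dried cranberries: 10 oz × 5/6 ≈ 8 oz
granulated sugar: 300 g × 5/6 = 250 g
chocolate chips: 8 oz × 5/6 ≈ 7 oz
honey: 80 mL × 5/6 ≈ 67 mL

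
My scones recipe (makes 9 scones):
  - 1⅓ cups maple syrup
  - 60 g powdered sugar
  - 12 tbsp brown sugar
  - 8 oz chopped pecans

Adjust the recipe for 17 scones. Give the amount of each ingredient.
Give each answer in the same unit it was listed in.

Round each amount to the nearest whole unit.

maple syrup: 3 cup; powdered sugar: 113 g; brown sugar: 23 tbsp; chopped pecans: 15 oz

Scaling factor: 17/9.
maple syrup: 4/3 cup × 17/9 ≈ 3 cup
powdered sugar: 60 g × 17/9 ≈ 113 g
brown sugar: 12 tbsp × 17/9 ≈ 23 tbsp
chopped pecans: 8 oz × 17/9 ≈ 15 oz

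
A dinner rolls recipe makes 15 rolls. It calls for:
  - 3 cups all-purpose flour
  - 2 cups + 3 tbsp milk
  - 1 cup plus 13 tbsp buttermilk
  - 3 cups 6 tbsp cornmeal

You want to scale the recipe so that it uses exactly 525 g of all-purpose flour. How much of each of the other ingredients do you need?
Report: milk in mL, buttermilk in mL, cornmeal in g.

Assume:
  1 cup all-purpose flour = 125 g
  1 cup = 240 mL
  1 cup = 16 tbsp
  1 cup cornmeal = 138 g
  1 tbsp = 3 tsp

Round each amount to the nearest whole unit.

The original recipe has 375 g of all-purpose flour, so the scaling factor is 525 ÷ 375 = 7/5 = 1.4.
milk: (2 cup + 3 tbsp = 2.1875 cup) × 7/5 × 240 mL/cup = 735 mL
buttermilk: (1 cup + 13 tbsp = 1.8125 cup) × 7/5 × 240 mL/cup = 609 mL
cornmeal: (3 cup + 6 tbsp = 3.375 cup) × 7/5 × 138 g/cup ≈ 652 g

milk: 735 mL; buttermilk: 609 mL; cornmeal: 652 g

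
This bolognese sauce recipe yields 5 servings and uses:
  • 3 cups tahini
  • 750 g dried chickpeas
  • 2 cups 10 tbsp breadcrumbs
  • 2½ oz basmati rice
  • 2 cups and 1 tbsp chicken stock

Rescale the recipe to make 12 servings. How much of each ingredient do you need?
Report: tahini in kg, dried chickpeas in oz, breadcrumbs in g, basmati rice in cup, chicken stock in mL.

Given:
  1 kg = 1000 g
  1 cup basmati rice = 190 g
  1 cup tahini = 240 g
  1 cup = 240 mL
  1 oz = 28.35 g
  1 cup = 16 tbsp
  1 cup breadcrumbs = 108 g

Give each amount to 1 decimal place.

Scaling factor: 12/5 = 2.4.
tahini: 3 cup × 12/5 × 240 g/cup ÷ 1000 g/kg ≈ 1.7 kg
dried chickpeas: 750 g × 12/5 ÷ 28.35 g/oz ≈ 63.5 oz
breadcrumbs: (2 cup + 10 tbsp = 2.625 cup) × 12/5 × 108 g/cup = 680.4 g
basmati rice: 2.5 oz × 12/5 × 28.35 g/oz ÷ 190 g/cup ≈ 0.9 cup
chicken stock: (2 cup + 1 tbsp = 2.0625 cup) × 12/5 × 240 mL/cup = 1188.0 mL

tahini: 1.7 kg; dried chickpeas: 63.5 oz; breadcrumbs: 680.4 g; basmati rice: 0.9 cup; chicken stock: 1188.0 mL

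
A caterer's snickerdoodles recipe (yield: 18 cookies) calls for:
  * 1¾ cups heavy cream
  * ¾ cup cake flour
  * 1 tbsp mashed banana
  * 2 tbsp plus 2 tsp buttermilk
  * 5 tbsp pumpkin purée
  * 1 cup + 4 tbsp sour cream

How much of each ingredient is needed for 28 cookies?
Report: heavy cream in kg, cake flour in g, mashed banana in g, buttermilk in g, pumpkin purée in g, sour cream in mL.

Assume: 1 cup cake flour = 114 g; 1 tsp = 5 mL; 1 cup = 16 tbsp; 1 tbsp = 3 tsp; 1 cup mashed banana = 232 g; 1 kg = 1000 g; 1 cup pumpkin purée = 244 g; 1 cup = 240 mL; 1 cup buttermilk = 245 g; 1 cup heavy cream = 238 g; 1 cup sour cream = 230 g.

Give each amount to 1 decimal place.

heavy cream: 0.6 kg; cake flour: 133.0 g; mashed banana: 22.6 g; buttermilk: 63.5 g; pumpkin purée: 118.6 g; sour cream: 466.7 mL

Scaling factor: 28/18 = 14/9.
heavy cream: 1.75 cup × 14/9 × 238 g/cup ÷ 1000 g/kg ≈ 0.6 kg
cake flour: 0.75 cup × 14/9 × 114 g/cup = 133.0 g
mashed banana: 1 tbsp × 14/9 ÷ 16 tbsp/cup × 232 g/cup ≈ 22.6 g
buttermilk: (2 tbsp + 2 tsp = 8/3 tbsp) × 14/9 ÷ 16 tbsp/cup × 245 g/cup ≈ 63.5 g
pumpkin purée: 5 tbsp × 14/9 ÷ 16 tbsp/cup × 244 g/cup ≈ 118.6 g
sour cream: (1 cup + 4 tbsp = 1.25 cup) × 14/9 × 240 mL/cup ≈ 466.7 mL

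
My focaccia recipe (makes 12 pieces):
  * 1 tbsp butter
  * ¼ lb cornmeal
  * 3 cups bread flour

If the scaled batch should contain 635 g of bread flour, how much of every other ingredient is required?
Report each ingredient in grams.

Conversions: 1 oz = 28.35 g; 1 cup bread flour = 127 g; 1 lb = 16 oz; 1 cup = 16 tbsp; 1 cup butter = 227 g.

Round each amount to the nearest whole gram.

The original recipe has 381 g of bread flour, so the scaling factor is 635 ÷ 381 = 5/3.
butter: 1 tbsp × 5/3 ÷ 16 tbsp/cup × 227 g/cup ≈ 24 g
cornmeal: 0.25 lb × 5/3 × 16 oz/lb × 28.35 g/oz = 189 g

butter: 24 g; cornmeal: 189 g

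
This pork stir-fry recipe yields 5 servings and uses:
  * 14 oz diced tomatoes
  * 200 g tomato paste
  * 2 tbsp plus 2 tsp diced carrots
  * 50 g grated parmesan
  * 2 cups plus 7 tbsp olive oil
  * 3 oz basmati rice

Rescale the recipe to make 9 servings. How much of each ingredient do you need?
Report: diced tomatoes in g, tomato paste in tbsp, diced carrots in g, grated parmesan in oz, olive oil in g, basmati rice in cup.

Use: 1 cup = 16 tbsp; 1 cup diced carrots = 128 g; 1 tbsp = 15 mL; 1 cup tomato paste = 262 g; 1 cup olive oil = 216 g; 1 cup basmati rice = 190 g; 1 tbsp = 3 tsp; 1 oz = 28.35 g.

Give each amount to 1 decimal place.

Scaling factor: 9/5 = 1.8.
diced tomatoes: 14 oz × 9/5 × 28.35 g/oz ≈ 714.4 g
tomato paste: 200 g × 9/5 ÷ 262 g/cup × 16 tbsp/cup ≈ 22.0 tbsp
diced carrots: (2 tbsp + 2 tsp = 8/3 tbsp) × 9/5 ÷ 16 tbsp/cup × 128 g/cup = 38.4 g
grated parmesan: 50 g × 9/5 ÷ 28.35 g/oz ≈ 3.2 oz
olive oil: (2 cup + 7 tbsp = 2.4375 cup) × 9/5 × 216 g/cup = 947.7 g
basmati rice: 3 oz × 9/5 × 28.35 g/oz ÷ 190 g/cup ≈ 0.8 cup

diced tomatoes: 714.4 g; tomato paste: 22.0 tbsp; diced carrots: 38.4 g; grated parmesan: 3.2 oz; olive oil: 947.7 g; basmati rice: 0.8 cup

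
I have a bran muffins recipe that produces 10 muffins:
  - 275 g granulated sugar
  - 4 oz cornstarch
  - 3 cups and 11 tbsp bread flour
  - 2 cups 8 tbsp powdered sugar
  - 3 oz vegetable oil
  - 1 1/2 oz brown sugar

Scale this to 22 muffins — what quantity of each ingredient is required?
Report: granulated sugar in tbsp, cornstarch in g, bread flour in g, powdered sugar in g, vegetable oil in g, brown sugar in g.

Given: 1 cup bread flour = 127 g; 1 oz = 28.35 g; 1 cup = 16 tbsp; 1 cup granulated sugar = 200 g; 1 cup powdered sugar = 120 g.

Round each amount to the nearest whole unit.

Scaling factor: 22/10 = 11/5 = 2.2.
granulated sugar: 275 g × 11/5 ÷ 200 g/cup × 16 tbsp/cup ≈ 48 tbsp
cornstarch: 4 oz × 11/5 × 28.35 g/oz ≈ 249 g
bread flour: (3 cup + 11 tbsp = 3.6875 cup) × 11/5 × 127 g/cup ≈ 1030 g
powdered sugar: (2 cup + 8 tbsp = 2.5 cup) × 11/5 × 120 g/cup = 660 g
vegetable oil: 3 oz × 11/5 × 28.35 g/oz ≈ 187 g
brown sugar: 1.5 oz × 11/5 × 28.35 g/oz ≈ 94 g

granulated sugar: 48 tbsp; cornstarch: 249 g; bread flour: 1030 g; powdered sugar: 660 g; vegetable oil: 187 g; brown sugar: 94 g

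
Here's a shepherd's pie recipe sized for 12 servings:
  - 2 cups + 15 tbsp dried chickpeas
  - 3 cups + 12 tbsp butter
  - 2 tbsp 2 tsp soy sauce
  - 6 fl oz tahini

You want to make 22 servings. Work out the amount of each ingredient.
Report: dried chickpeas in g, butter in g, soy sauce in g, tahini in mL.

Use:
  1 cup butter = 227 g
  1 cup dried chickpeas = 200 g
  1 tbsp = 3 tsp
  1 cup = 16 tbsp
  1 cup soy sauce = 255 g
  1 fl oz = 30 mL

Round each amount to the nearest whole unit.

Scaling factor: 22/12 = 11/6.
dried chickpeas: (2 cup + 15 tbsp = 2.9375 cup) × 11/6 × 200 g/cup ≈ 1077 g
butter: (3 cup + 12 tbsp = 3.75 cup) × 11/6 × 227 g/cup ≈ 1561 g
soy sauce: (2 tbsp + 2 tsp = 8/3 tbsp) × 11/6 ÷ 16 tbsp/cup × 255 g/cup ≈ 78 g
tahini: 6 fl oz × 11/6 × 30 mL/fl oz = 330 mL

dried chickpeas: 1077 g; butter: 1561 g; soy sauce: 78 g; tahini: 330 mL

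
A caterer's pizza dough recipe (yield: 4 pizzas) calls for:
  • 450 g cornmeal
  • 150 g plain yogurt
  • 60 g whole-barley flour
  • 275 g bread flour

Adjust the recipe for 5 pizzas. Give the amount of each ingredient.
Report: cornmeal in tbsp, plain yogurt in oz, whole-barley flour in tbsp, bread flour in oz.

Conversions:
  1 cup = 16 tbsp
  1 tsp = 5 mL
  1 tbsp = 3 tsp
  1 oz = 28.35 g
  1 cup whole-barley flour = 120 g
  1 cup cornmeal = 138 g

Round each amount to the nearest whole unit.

cornmeal: 65 tbsp; plain yogurt: 7 oz; whole-barley flour: 10 tbsp; bread flour: 12 oz

Scaling factor: 5/4 = 1.25.
cornmeal: 450 g × 5/4 ÷ 138 g/cup × 16 tbsp/cup ≈ 65 tbsp
plain yogurt: 150 g × 5/4 ÷ 28.35 g/oz ≈ 7 oz
whole-barley flour: 60 g × 5/4 ÷ 120 g/cup × 16 tbsp/cup = 10 tbsp
bread flour: 275 g × 5/4 ÷ 28.35 g/oz ≈ 12 oz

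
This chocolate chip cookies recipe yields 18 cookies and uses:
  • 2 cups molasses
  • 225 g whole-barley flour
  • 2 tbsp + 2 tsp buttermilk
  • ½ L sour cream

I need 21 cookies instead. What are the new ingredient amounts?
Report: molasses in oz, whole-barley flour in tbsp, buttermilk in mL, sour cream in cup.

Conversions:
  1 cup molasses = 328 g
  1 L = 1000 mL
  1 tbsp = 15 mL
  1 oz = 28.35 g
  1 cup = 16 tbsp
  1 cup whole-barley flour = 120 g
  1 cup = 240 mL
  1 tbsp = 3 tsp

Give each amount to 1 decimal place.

molasses: 27.0 oz; whole-barley flour: 35.0 tbsp; buttermilk: 46.7 mL; sour cream: 2.4 cup

Scaling factor: 21/18 = 7/6.
molasses: 2 cup × 7/6 × 328 g/cup ÷ 28.35 g/oz ≈ 27.0 oz
whole-barley flour: 225 g × 7/6 ÷ 120 g/cup × 16 tbsp/cup = 35.0 tbsp
buttermilk: (2 tbsp + 2 tsp = 8/3 tbsp) × 7/6 × 15 mL/tbsp ≈ 46.7 mL
sour cream: 0.5 L × 7/6 × 1000 mL/L ÷ 240 mL/cup ≈ 2.4 cup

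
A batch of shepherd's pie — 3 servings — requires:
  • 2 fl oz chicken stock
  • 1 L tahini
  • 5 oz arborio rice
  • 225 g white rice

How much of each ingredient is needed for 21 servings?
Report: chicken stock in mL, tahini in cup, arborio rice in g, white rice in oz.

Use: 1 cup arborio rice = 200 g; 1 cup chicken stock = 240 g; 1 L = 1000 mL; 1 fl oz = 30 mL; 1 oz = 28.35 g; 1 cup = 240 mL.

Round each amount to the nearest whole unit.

chicken stock: 420 mL; tahini: 29 cup; arborio rice: 992 g; white rice: 56 oz

Scaling factor: 21/3 = 7.
chicken stock: 2 fl oz × 7 × 30 mL/fl oz = 420 mL
tahini: 1 L × 7 × 1000 mL/L ÷ 240 mL/cup ≈ 29 cup
arborio rice: 5 oz × 7 × 28.35 g/oz ≈ 992 g
white rice: 225 g × 7 ÷ 28.35 g/oz ≈ 56 oz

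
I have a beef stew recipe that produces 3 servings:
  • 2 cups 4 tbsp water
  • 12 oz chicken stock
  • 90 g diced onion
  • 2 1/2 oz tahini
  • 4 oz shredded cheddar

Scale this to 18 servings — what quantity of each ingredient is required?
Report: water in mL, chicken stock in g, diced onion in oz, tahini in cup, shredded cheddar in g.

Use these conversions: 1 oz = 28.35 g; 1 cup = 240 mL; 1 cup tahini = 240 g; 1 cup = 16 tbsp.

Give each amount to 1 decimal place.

water: 3240.0 mL; chicken stock: 2041.2 g; diced onion: 19.0 oz; tahini: 1.8 cup; shredded cheddar: 680.4 g

Scaling factor: 18/3 = 6.
water: (2 cup + 4 tbsp = 2.25 cup) × 6 × 240 mL/cup = 3240.0 mL
chicken stock: 12 oz × 6 × 28.35 g/oz = 2041.2 g
diced onion: 90 g × 6 ÷ 28.35 g/oz ≈ 19.0 oz
tahini: 2.5 oz × 6 × 28.35 g/oz ÷ 240 g/cup ≈ 1.8 cup
shredded cheddar: 4 oz × 6 × 28.35 g/oz = 680.4 g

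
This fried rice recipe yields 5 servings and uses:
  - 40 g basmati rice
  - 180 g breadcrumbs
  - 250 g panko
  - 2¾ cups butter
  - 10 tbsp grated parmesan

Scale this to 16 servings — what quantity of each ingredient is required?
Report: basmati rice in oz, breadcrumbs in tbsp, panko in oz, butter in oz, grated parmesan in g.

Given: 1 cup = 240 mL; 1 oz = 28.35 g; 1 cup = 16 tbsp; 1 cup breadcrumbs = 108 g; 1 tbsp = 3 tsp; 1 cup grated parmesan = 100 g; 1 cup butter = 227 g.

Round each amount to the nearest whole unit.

Scaling factor: 16/5 = 3.2.
basmati rice: 40 g × 16/5 ÷ 28.35 g/oz ≈ 5 oz
breadcrumbs: 180 g × 16/5 ÷ 108 g/cup × 16 tbsp/cup ≈ 85 tbsp
panko: 250 g × 16/5 ÷ 28.35 g/oz ≈ 28 oz
butter: 2.75 cup × 16/5 × 227 g/cup ÷ 28.35 g/oz ≈ 70 oz
grated parmesan: 10 tbsp × 16/5 ÷ 16 tbsp/cup × 100 g/cup = 200 g

basmati rice: 5 oz; breadcrumbs: 85 tbsp; panko: 28 oz; butter: 70 oz; grated parmesan: 200 g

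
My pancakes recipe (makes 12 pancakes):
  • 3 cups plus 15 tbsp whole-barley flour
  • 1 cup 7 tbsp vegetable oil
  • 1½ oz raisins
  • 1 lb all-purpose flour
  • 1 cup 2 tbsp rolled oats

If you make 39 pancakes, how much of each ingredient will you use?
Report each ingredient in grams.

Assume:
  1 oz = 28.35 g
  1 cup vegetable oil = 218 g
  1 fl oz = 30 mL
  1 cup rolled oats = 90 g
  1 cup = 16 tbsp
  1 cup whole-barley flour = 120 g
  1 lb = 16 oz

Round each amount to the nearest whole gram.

Scaling factor: 39/12 = 13/4 = 3.25.
whole-barley flour: (3 cup + 15 tbsp = 3.9375 cup) × 13/4 × 120 g/cup ≈ 1536 g
vegetable oil: (1 cup + 7 tbsp = 1.4375 cup) × 13/4 × 218 g/cup ≈ 1018 g
raisins: 1.5 oz × 13/4 × 28.35 g/oz ≈ 138 g
all-purpose flour: 1 lb × 13/4 × 16 oz/lb × 28.35 g/oz ≈ 1474 g
rolled oats: (1 cup + 2 tbsp = 1.125 cup) × 13/4 × 90 g/cup ≈ 329 g

whole-barley flour: 1536 g; vegetable oil: 1018 g; raisins: 138 g; all-purpose flour: 1474 g; rolled oats: 329 g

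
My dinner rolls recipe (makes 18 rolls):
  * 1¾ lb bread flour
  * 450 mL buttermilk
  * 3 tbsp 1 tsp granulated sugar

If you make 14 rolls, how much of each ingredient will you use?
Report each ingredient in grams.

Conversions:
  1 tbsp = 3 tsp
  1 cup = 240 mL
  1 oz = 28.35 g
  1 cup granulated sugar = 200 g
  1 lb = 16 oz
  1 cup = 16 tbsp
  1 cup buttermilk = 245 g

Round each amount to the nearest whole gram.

bread flour: 617 g; buttermilk: 357 g; granulated sugar: 32 g

Scaling factor: 14/18 = 7/9.
bread flour: 1.75 lb × 7/9 × 16 oz/lb × 28.35 g/oz ≈ 617 g
buttermilk: 450 mL × 7/9 ÷ 240 mL/cup × 245 g/cup ≈ 357 g
granulated sugar: (3 tbsp + 1 tsp = 10/3 tbsp) × 7/9 ÷ 16 tbsp/cup × 200 g/cup ≈ 32 g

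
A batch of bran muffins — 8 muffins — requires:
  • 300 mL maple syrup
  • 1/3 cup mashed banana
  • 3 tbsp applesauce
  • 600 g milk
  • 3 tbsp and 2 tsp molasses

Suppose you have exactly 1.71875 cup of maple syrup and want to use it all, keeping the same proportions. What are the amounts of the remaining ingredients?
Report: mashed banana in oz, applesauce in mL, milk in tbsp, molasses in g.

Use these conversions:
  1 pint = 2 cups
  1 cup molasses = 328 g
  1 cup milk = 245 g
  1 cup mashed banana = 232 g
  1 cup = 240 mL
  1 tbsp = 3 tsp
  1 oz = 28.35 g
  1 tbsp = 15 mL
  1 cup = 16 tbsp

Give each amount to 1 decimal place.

The original recipe has 1.25 cup of maple syrup, so the scaling factor is 1.71875 ÷ 1.25 = 11/8 = 1.375.
mashed banana: 1/3 cup × 11/8 × 232 g/cup ÷ 28.35 g/oz ≈ 3.8 oz
applesauce: 3 tbsp × 11/8 × 15 mL/tbsp ≈ 61.9 mL
milk: 600 g × 11/8 ÷ 245 g/cup × 16 tbsp/cup ≈ 53.9 tbsp
molasses: (3 tbsp + 2 tsp = 11/3 tbsp) × 11/8 ÷ 16 tbsp/cup × 328 g/cup ≈ 103.4 g

mashed banana: 3.8 oz; applesauce: 61.9 mL; milk: 53.9 tbsp; molasses: 103.4 g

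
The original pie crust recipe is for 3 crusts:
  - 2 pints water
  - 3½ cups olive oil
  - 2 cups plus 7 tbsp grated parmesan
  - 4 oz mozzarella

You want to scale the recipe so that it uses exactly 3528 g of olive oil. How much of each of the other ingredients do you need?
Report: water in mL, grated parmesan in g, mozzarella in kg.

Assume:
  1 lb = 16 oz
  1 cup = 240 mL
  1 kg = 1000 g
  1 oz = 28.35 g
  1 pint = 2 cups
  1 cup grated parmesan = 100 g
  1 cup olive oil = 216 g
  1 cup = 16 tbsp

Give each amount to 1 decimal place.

The original recipe has 756 g of olive oil, so the scaling factor is 3528 ÷ 756 = 14/3.
water: 2 pint × 14/3 × 2 cup/pint × 240 mL/cup = 4480.0 mL
grated parmesan: (2 cup + 7 tbsp = 2.4375 cup) × 14/3 × 100 g/cup = 1137.5 g
mozzarella: 4 oz × 14/3 × 28.35 g/oz ÷ 1000 g/kg ≈ 0.5 kg

water: 4480.0 mL; grated parmesan: 1137.5 g; mozzarella: 0.5 kg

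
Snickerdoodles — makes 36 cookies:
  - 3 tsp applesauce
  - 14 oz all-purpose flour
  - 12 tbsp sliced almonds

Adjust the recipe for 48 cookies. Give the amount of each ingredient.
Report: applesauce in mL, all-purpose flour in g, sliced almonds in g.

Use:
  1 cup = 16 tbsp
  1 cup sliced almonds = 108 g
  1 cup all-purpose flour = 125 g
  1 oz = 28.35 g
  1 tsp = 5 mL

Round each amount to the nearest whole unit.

applesauce: 20 mL; all-purpose flour: 529 g; sliced almonds: 108 g

Scaling factor: 48/36 = 4/3.
applesauce: 3 tsp × 4/3 × 5 mL/tsp = 20 mL
all-purpose flour: 14 oz × 4/3 × 28.35 g/oz ≈ 529 g
sliced almonds: 12 tbsp × 4/3 ÷ 16 tbsp/cup × 108 g/cup = 108 g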